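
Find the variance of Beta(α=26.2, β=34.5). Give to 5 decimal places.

0.00398

Var = αβ/[(α+β)²(α+β+1)] = (26.2×34.5)/(60.7²×61.7) = 903.90/227333.033 = 0.00398.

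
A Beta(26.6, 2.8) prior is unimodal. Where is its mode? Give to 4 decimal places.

With α,β > 1, mode = (α−1)/(α+β−2) = 25.6/27.4 = 0.9343.

0.9343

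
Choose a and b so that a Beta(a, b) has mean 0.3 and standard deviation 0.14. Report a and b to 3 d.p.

First σ² = 0.0196. Setting a = μn, b = (1−μ)n with n = a+b,
μ(1−μ)/(n+1) = 0.0196 ⇒ n+1 = 0.21/0.0196 = 10.7143 ⇒ n = 9.7143.
Hence a = 0.3×9.7143 = 2.914, b = 0.7×9.7143 = 6.800.

a = 2.914, b = 6.800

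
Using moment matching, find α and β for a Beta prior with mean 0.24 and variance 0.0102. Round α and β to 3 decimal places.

α = 4.052, β = 12.831

Write ν = α+β; then α = μν and Var = μ(1−μ)/(ν+1).
ν = μ(1−μ)/Var − 1 = 0.1824/0.0102 − 1 = 16.8824.
α = 0.24·16.8824 = 4.052, β = 0.76·16.8824 = 12.831.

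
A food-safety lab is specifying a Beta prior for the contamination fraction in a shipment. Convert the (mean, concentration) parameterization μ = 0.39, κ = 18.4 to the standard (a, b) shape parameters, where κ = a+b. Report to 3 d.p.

a = 7.176, b = 11.224

a = μκ = 0.39×18.4 = 7.176 and b = (1−μ)κ = 0.61×18.4 = 11.224.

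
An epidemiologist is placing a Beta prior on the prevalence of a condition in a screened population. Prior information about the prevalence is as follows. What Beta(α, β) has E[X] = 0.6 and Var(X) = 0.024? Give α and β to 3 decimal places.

Write ν = α+β; then α = μν and Var = μ(1−μ)/(ν+1).
ν = μ(1−μ)/Var − 1 = 0.24/0.024 − 1 = 9.0000.
α = 0.6·9.0000 = 5.400, β = 0.4·9.0000 = 3.600.

α = 5.400, β = 3.600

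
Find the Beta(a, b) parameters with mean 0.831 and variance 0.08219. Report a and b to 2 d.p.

a = 0.59, b = 0.12

Let s = a+b. The Beta variance is μ(1−μ)/(s+1).
So s+1 = μ(1−μ)/σ² = (0.831×0.169)/0.08219 = 0.140439/0.08219 = 1.7087, giving s = 0.7087.
Then a = μs = 0.831×0.7087 = 0.59 and b = (1−μ)s = 0.169×0.7087 = 0.12.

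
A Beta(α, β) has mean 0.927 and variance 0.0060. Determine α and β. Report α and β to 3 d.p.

Let s = α+β. The Beta variance is μ(1−μ)/(s+1).
So s+1 = μ(1−μ)/σ² = (0.927×0.073)/0.0060 = 0.067671/0.0060 = 11.2785, giving s = 10.2785.
Then α = μs = 0.927×10.2785 = 9.528 and β = (1−μ)s = 0.073×10.2785 = 0.750.

α = 9.528, β = 0.750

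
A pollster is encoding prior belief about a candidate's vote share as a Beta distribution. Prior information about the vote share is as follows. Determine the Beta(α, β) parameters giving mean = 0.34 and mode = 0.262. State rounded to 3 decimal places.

α = 2.075, β = 4.028

With s = α+β: μ = α/s and mode = (α−1)/(s−2). Eliminating α = μs,
μs − 1 = m(s−2) ⇒ s(μ−m) = 1−2m ⇒ s = 0.476/0.078 = 6.1026.
So α = μs = 2.075, β = (1−μ)s = 4.028.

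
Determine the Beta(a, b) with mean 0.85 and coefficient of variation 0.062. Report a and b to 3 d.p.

Var = (CV·μ)² = (0.062×0.85)² = 0.002777.
a+b = μ(1−μ)/Var − 1 = 0.1275/0.002777 − 1 = 44.9081.
Thus a = 0.85·44.9081 = 38.172 and b = 0.15·44.9081 = 6.736.

a = 38.172, b = 6.736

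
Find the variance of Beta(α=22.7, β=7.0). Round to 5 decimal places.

0.00587

α+β = 29.7 and αβ = 158.90, so Var = αβ/[(α+β)²(α+β+1)] = 158.90/27080.163 = 0.00587.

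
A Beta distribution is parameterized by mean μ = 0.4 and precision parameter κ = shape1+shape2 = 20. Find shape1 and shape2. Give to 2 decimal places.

shape1 = 8.00, shape2 = 12.00

Split κ in proportion μ : (1−μ): shape1 = 0.4·20 = 8.00, shape2 = 20 − 8.00 = 12.00.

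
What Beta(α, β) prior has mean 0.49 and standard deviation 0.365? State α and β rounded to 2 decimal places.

α = 0.43, β = 0.45

σ² = 0.365² = 0.133225.
With s = α+β, Var = μ(1−μ)/(s+1), so s+1 = (0.49×0.51)/0.133225 = 1.8758 and s = 0.8758.
α = μs = 0.43, β = (1−μ)s = 0.45.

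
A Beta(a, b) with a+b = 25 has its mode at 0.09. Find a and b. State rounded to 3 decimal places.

For a,b>1 the mode is (a−1)/(a+b−2), so a = mode·(κ−2)+1 = 0.09×23+1 = 3.070.
And b = (1−mode)·(κ−2)+1 = 0.91×23+1 = 21.930.

a = 3.070, b = 21.930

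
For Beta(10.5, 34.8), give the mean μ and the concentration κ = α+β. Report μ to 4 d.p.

κ = α+β = 10.5+34.8 = 45.3; μ = α/κ = 10.5/45.3 = 0.2318.

μ = 0.2318, κ = 45.3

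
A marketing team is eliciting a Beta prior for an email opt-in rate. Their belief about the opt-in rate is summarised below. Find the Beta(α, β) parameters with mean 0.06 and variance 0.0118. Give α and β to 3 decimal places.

α = 0.227, β = 3.553

Let s = α+β. The Beta variance is μ(1−μ)/(s+1).
So s+1 = μ(1−μ)/σ² = (0.06×0.94)/0.0118 = 0.0564/0.0118 = 4.7797, giving s = 3.7797.
Then α = μs = 0.06×3.7797 = 0.227 and β = (1−μ)s = 0.94×3.7797 = 3.553.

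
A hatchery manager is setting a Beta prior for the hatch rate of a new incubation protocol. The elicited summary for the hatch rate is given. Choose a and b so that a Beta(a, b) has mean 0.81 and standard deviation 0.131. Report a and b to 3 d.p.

a = 6.454, b = 1.514

Variance = 0.131² = 0.017161. The moment-matching identity a+b = μ(1−μ)/Var − 1 gives
a+b = 0.1539/0.017161 − 1 = 7.9680, so a = μ·7.9680 = 6.454 and b = (1−μ)·7.9680 = 1.514.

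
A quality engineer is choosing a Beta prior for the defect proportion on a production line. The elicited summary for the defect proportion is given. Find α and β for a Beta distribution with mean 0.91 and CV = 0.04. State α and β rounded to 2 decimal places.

α = 55.34, β = 5.47

σ = CV·μ = 0.04×0.91 = 0.03640, so σ² = 0.001325.
s+1 = μ(1−μ)/σ² = 0.0819/0.001325 = 61.8132, so s = α+β = 60.8132.
α = μs = 55.34, β = (1−μ)s = 5.47.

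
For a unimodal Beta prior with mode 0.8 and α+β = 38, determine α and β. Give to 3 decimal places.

For α,β>1 the mode is (α−1)/(α+β−2), so α = mode·(κ−2)+1 = 0.8×36+1 = 29.800.
And β = (1−mode)·(κ−2)+1 = 0.2×36+1 = 8.200.

α = 29.800, β = 8.200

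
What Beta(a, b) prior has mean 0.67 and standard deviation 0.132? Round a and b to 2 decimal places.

a = 7.83, b = 3.86

σ² = 0.132² = 0.017424.
With s = a+b, Var = μ(1−μ)/(s+1), so s+1 = (0.67×0.33)/0.017424 = 12.6894 and s = 11.6894.
a = μs = 7.83, b = (1−μ)s = 3.86.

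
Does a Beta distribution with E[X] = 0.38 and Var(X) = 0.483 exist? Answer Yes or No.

No

For any Beta, Var(X) < E[X]·(1−E[X]).
Here μ(1−μ) = 0.38×0.62 = 0.2356, and 0.483 ≥ 0.2356.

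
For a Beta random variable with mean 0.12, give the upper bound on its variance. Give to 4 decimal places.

0.1056

For fixed mean μ the Beta variance is μ(1−μ)/(α+β+1), increasing as α+β decreases.
Its least upper bound (not attained) is μ(1−μ) = 0.12·0.88 = 0.1056.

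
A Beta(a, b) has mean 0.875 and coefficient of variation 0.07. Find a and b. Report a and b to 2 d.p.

Var = (CV·μ)² = (0.07×0.875)² = 0.003752.
a+b = μ(1−μ)/Var − 1 = 0.109375/0.003752 − 1 = 28.1545.
Thus a = 0.875·28.1545 = 24.64 and b = 0.125·28.1545 = 3.52.

a = 24.64, b = 3.52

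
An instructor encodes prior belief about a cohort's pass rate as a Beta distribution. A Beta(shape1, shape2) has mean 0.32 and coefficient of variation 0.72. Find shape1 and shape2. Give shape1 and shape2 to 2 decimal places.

shape1 = 0.99, shape2 = 2.11

σ = CV·μ = 0.72×0.32 = 0.23040, so σ² = 0.053084.
s+1 = μ(1−μ)/σ² = 0.2176/0.053084 = 4.0992, so s = shape1+shape2 = 3.0992.
shape1 = μs = 0.99, shape2 = (1−μ)s = 2.11.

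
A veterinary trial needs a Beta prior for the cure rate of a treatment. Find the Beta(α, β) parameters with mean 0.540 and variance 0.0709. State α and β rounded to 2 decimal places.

α = 1.35, β = 1.15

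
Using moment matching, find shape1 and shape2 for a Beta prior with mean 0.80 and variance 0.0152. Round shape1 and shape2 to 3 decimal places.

shape1 = 7.621, shape2 = 1.905

By moment matching, shape1+shape2 = μ(1−μ)/σ² − 1 = (0.80·0.20)/0.0152 − 1 = 10.5263 − 1 = 9.5263.
Since shape1/(shape1+shape2) = μ, shape1 = 0.80·9.5263 = 7.621 and shape2 = 0.20·9.5263 = 1.905.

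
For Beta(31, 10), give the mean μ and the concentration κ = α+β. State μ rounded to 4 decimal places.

κ = α+β = 31+10 = 41; μ = α/κ = 31/41 = 0.7561.

μ = 0.7561, κ = 41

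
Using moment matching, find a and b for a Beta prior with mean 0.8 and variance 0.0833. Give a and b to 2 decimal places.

Write ν = a+b; then a = μν and Var = μ(1−μ)/(ν+1).
ν = μ(1−μ)/Var − 1 = 0.16/0.0833 − 1 = 0.9208.
a = 0.8·0.9208 = 0.74, b = 0.2·0.9208 = 0.18.

a = 0.74, b = 0.18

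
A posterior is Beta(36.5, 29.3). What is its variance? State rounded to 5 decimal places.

μ = 36.5/65.8 = 0.554711; Var = μ(1−μ)/(α+β+1) = 0.2470067/66.8 = 0.00370.

0.00370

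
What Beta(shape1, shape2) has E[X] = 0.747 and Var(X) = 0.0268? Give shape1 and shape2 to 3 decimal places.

shape1 = 4.521, shape2 = 1.531

Let s = shape1+shape2. The Beta variance is μ(1−μ)/(s+1).
So s+1 = μ(1−μ)/σ² = (0.747×0.253)/0.0268 = 0.188991/0.0268 = 7.0519, giving s = 6.0519.
Then shape1 = μs = 0.747×6.0519 = 4.521 and shape2 = (1−μ)s = 0.253×6.0519 = 1.531.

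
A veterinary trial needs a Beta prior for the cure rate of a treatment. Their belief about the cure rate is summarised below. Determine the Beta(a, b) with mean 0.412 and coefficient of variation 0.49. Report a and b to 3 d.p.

a = 2.037, b = 2.907

Var = (CV·μ)² = (0.49×0.412)² = 0.040756.
a+b = μ(1−μ)/Var − 1 = 0.242256/0.040756 − 1 = 4.9441.
Thus a = 0.412·4.9441 = 2.037 and b = 0.588·4.9441 = 2.907.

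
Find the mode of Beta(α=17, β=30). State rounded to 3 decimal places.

The density x^(α−1)(1−x)^(β−1) is maximised at (α−1)/(α+β−2) = 16/45 = 0.356.

0.356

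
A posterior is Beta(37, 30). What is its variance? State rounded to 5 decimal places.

0.00364

α+β = 67 and αβ = 1110, so Var = αβ/[(α+β)²(α+β+1)] = 1110/305252 = 0.00364.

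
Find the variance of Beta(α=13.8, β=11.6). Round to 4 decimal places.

μ = 13.8/25.4 = 0.543307; Var = μ(1−μ)/(α+β+1) = 0.2481245/26.4 = 0.0094.

0.0094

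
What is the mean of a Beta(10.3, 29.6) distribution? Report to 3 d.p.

0.258

The Beta mean is α/(α+β) = 10.3/(10.3+29.6) = 0.258.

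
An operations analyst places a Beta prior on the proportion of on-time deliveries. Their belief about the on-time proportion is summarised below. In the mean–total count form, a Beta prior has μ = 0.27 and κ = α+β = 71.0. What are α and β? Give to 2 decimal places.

Split κ in proportion μ : (1−μ): α = 0.27·71.0 = 19.17, β = 71.0 − 19.17 = 51.83.

α = 19.17, β = 51.83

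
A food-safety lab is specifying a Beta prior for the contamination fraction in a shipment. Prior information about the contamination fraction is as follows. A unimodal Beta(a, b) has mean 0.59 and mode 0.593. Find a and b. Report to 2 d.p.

With s = a+b: μ = a/s and mode = (a−1)/(s−2). Eliminating a = μs,
μs − 1 = m(s−2) ⇒ s(μ−m) = 1−2m ⇒ s = -0.186/-0.003 = 62.0000.
So a = μs = 36.58, b = (1−μ)s = 25.42.

a = 36.58, b = 25.42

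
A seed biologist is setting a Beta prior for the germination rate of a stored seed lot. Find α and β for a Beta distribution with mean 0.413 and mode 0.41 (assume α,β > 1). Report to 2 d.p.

Let s = α+β. Mean gives α = μs = 0.413s; mode gives (α−1)/(s−2) = 0.41.
Substituting: 0.413s − 1 = 0.41(s−2) = 0.41s − 0.82, so 0.003s = 0.18 and s = 60.0000.
Then α = 0.413×60.0000 = 24.78 and β = s−α = 35.22.

α = 24.78, β = 35.22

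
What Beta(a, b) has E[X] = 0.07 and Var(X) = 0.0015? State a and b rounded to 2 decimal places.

Let s = a+b. The Beta variance is μ(1−μ)/(s+1).
So s+1 = μ(1−μ)/σ² = (0.07×0.93)/0.0015 = 0.0651/0.0015 = 43.4000, giving s = 42.4000.
Then a = μs = 0.07×42.4000 = 2.97 and b = (1−μ)s = 0.93×42.4000 = 39.43.

a = 2.97, b = 39.43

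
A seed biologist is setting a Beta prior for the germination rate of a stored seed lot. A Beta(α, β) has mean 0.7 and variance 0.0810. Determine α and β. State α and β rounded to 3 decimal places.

α = 1.115, β = 0.478

Let s = α+β. The Beta variance is μ(1−μ)/(s+1).
So s+1 = μ(1−μ)/σ² = (0.7×0.3)/0.0810 = 0.21/0.0810 = 2.5926, giving s = 1.5926.
Then α = μs = 0.7×1.5926 = 1.115 and β = (1−μ)s = 0.3×1.5926 = 0.478.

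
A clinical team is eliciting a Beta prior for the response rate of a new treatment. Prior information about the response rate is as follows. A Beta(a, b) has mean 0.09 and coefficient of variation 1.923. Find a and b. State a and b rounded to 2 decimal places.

σ = CV·μ = 1.923×0.09 = 0.17307, so σ² = 0.029953.
s+1 = μ(1−μ)/σ² = 0.0819/0.029953 = 2.7343, so s = a+b = 1.7343.
a = μs = 0.16, b = (1−μ)s = 1.58.

a = 0.16, b = 1.58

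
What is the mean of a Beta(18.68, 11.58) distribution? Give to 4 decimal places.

The Beta mean is α/(α+β) = 18.68/(18.68+11.58) = 0.6173.

0.6173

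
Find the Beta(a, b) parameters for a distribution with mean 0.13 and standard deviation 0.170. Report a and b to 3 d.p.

σ² = 0.170² = 0.028900.
With s = a+b, Var = μ(1−μ)/(s+1), so s+1 = (0.13×0.87)/0.028900 = 3.9135 and s = 2.9135.
a = μs = 0.379, b = (1−μ)s = 2.535.

a = 0.379, b = 2.535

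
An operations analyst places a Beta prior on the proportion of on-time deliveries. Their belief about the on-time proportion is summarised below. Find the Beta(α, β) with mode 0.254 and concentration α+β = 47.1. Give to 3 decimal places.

Mode = (α−1)/(κ−2) with κ = α+β, so α−1 = 0.254·45.1 = 11.455.
α = 12.455; β = κ − α = 34.645.

α = 12.455, β = 34.645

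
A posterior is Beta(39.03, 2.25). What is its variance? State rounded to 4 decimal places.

0.0012

α+β = 41.28 and αβ = 87.8175, so Var = αβ/[(α+β)²(α+β+1)] = 87.8175/72046.743552 = 0.0012.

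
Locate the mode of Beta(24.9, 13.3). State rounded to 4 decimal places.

The density x^(α−1)(1−x)^(β−1) is maximised at (α−1)/(α+β−2) = 23.9/36.2 = 0.6602.

0.6602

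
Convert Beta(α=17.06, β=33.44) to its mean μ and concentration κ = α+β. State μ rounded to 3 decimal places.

κ = α+β = 17.06+33.44 = 50.50; μ = α/κ = 17.06/50.50 = 0.338.

μ = 0.338, κ = 50.50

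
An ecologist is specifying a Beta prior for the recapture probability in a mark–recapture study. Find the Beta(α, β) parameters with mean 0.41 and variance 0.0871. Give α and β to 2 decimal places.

Write ν = α+β; then α = μν and Var = μ(1−μ)/(ν+1).
ν = μ(1−μ)/Var − 1 = 0.2419/0.0871 − 1 = 1.7773.
α = 0.41·1.7773 = 0.73, β = 0.59·1.7773 = 1.05.

α = 0.73, β = 1.05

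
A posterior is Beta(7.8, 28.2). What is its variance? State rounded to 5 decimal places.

0.00459

μ = 7.8/36.0 = 0.216667; Var = μ(1−μ)/(α+β+1) = 0.1697222/37.0 = 0.00459.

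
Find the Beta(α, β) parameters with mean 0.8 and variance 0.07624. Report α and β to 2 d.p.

α = 0.88, β = 0.22

By moment matching, α+β = μ(1−μ)/σ² − 1 = (0.8·0.2)/0.07624 − 1 = 2.0986 − 1 = 1.0986.
Since α/(α+β) = μ, α = 0.8·1.0986 = 0.88 and β = 0.2·1.0986 = 0.22.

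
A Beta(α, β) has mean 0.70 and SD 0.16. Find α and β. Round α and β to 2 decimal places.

Variance = 0.16² = 0.0256. The moment-matching identity α+β = μ(1−μ)/Var − 1 gives
α+β = 0.2100/0.0256 − 1 = 7.2031, so α = μ·7.2031 = 5.04 and β = (1−μ)·7.2031 = 2.16.

α = 5.04, β = 2.16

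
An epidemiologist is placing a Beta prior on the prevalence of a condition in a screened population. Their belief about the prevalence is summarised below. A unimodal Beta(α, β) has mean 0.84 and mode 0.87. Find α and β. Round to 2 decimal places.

α = 20.72, β = 3.95

Let s = α+β. Mean gives α = μs = 0.84s; mode gives (α−1)/(s−2) = 0.87.
Substituting: 0.84s − 1 = 0.87(s−2) = 0.87s − 1.74, so -0.03s = -0.74 and s = 24.6667.
Then α = 0.84×24.6667 = 20.72 and β = s−α = 3.95.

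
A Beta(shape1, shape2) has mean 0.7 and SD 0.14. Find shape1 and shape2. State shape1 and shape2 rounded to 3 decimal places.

shape1 = 6.800, shape2 = 2.914

Variance = 0.14² = 0.0196. The moment-matching identity shape1+shape2 = μ(1−μ)/Var − 1 gives
shape1+shape2 = 0.21/0.0196 − 1 = 9.7143, so shape1 = μ·9.7143 = 6.800 and shape2 = (1−μ)·9.7143 = 2.914.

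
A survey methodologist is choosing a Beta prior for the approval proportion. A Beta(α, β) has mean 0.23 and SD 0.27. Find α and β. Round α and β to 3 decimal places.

α = 0.329, β = 1.101

First σ² = 0.0729. Setting α = μn, β = (1−μ)n with n = α+β,
μ(1−μ)/(n+1) = 0.0729 ⇒ n+1 = 0.1771/0.0729 = 2.4294 ⇒ n = 1.4294.
Hence α = 0.23×1.4294 = 0.329, β = 0.77×1.4294 = 1.101.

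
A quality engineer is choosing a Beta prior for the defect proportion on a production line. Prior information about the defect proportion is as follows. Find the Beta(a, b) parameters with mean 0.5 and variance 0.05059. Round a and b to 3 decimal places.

Let s = a+b. The Beta variance is μ(1−μ)/(s+1).
So s+1 = μ(1−μ)/σ² = (0.5×0.5)/0.05059 = 0.25/0.05059 = 4.9417, giving s = 3.9417.
Then a = μs = 0.5×3.9417 = 1.971 and b = (1−μ)s = 0.5×3.9417 = 1.971.

a = 1.971, b = 1.971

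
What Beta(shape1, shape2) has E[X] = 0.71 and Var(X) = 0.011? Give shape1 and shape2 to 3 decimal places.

Write ν = shape1+shape2; then shape1 = μν and Var = μ(1−μ)/(ν+1).
ν = μ(1−μ)/Var − 1 = 0.2059/0.011 − 1 = 17.7182.
shape1 = 0.71·17.7182 = 12.580, shape2 = 0.29·17.7182 = 5.138.

shape1 = 12.580, shape2 = 5.138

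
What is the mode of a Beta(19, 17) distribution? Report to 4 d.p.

0.5294

The density x^(α−1)(1−x)^(β−1) is maximised at (α−1)/(α+β−2) = 18/34 = 0.5294.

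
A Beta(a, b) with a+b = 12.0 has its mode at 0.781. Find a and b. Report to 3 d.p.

Since the density peak of Beta(a,b) is at (a−1)/(a+b−2),
a = 1 + 0.781(12.0−2) = 8.810 and b = 12.0 − 8.810 = 3.190.

a = 8.810, b = 3.190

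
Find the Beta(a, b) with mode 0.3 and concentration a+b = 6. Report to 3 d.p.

Since the density peak of Beta(a,b) is at (a−1)/(a+b−2),
a = 1 + 0.3(6−2) = 2.200 and b = 6 − 2.200 = 3.800.

a = 2.200, b = 3.800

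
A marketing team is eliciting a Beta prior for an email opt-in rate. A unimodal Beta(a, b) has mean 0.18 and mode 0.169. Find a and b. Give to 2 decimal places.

a = 10.83, b = 49.35

Let s = a+b. Mean gives a = μs = 0.18s; mode gives (a−1)/(s−2) = 0.169.
Substituting: 0.18s − 1 = 0.169(s−2) = 0.169s − 0.338, so 0.011s = 0.662 and s = 60.1818.
Then a = 0.18×60.1818 = 10.83 and b = s−a = 49.35.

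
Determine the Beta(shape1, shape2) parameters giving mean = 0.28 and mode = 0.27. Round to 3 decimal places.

shape1 = 12.880, shape2 = 33.120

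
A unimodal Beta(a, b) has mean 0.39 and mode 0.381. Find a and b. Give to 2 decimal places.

With s = a+b: μ = a/s and mode = (a−1)/(s−2). Eliminating a = μs,
μs − 1 = m(s−2) ⇒ s(μ−m) = 1−2m ⇒ s = 0.238/0.009 = 26.4444.
So a = μs = 10.31, b = (1−μ)s = 16.13.

a = 10.31, b = 16.13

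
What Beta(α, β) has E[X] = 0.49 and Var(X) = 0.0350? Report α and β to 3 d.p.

By moment matching, α+β = μ(1−μ)/σ² − 1 = (0.49·0.51)/0.0350 − 1 = 7.1400 − 1 = 6.1400.
Since α/(α+β) = μ, α = 0.49·6.1400 = 3.009 and β = 0.51·6.1400 = 3.131.

α = 3.009, β = 3.131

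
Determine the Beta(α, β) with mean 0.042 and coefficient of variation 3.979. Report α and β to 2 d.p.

α = 0.02, β = 0.42

σ = CV·μ = 3.979×0.042 = 0.16712, so σ² = 0.027928.
s+1 = μ(1−μ)/σ² = 0.040236/0.027928 = 1.4407, so s = α+β = 0.4407.
α = μs = 0.02, β = (1−μ)s = 0.42.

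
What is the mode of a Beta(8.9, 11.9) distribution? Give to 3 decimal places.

The density x^(α−1)(1−x)^(β−1) is maximised at (α−1)/(α+β−2) = 7.9/18.8 = 0.420.

0.420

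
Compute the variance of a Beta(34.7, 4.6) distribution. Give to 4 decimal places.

0.0026

Var = αβ/[(α+β)²(α+β+1)] = (34.7×4.6)/(39.3²×40.3) = 159.62/62242.947 = 0.0026.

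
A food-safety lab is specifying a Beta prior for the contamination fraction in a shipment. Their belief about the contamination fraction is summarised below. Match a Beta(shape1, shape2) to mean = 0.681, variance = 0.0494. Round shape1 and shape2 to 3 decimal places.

shape1 = 2.314, shape2 = 1.084

Let s = shape1+shape2. The Beta variance is μ(1−μ)/(s+1).
So s+1 = μ(1−μ)/σ² = (0.681×0.319)/0.0494 = 0.217239/0.0494 = 4.3976, giving s = 3.3976.
Then shape1 = μs = 0.681×3.3976 = 2.314 and shape2 = (1−μ)s = 0.319×3.3976 = 1.084.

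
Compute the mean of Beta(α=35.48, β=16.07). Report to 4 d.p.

E[X] = α/(α+β) = 35.48/51.55 = 0.6883.

0.6883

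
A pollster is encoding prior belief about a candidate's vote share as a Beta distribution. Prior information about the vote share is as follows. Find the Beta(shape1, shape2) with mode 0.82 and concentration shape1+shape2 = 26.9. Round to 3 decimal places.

Since the density peak of Beta(shape1,shape2) is at (shape1−1)/(shape1+shape2−2),
shape1 = 1 + 0.82(26.9−2) = 21.418 and shape2 = 26.9 − 21.418 = 5.482.

shape1 = 21.418, shape2 = 5.482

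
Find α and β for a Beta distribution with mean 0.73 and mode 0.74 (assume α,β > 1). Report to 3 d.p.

α = 35.040, β = 12.960

Let s = α+β. Mean gives α = μs = 0.73s; mode gives (α−1)/(s−2) = 0.74.
Substituting: 0.73s − 1 = 0.74(s−2) = 0.74s − 1.48, so -0.01s = -0.48 and s = 48.0000.
Then α = 0.73×48.0000 = 35.040 and β = s−α = 12.960.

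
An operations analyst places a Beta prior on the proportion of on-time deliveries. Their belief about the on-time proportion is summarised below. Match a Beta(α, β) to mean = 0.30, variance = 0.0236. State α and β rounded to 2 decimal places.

α = 2.37, β = 5.53

Write ν = α+β; then α = μν and Var = μ(1−μ)/(ν+1).
ν = μ(1−μ)/Var − 1 = 0.2100/0.0236 − 1 = 7.8983.
α = 0.30·7.8983 = 2.37, β = 0.70·7.8983 = 5.53.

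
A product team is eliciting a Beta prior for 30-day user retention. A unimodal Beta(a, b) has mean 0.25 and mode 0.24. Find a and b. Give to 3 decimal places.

With s = a+b: μ = a/s and mode = (a−1)/(s−2). Eliminating a = μs,
μs − 1 = m(s−2) ⇒ s(μ−m) = 1−2m ⇒ s = 0.52/0.01 = 52.0000.
So a = μs = 13.000, b = (1−μ)s = 39.000.

a = 13.000, b = 39.000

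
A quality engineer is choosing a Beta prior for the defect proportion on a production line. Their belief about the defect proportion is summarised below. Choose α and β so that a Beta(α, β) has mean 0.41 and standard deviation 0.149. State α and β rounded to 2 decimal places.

α = 4.06, β = 5.84

Variance = 0.149² = 0.022201. The moment-matching identity α+β = μ(1−μ)/Var − 1 gives
α+β = 0.2419/0.022201 − 1 = 9.8959, so α = μ·9.8959 = 4.06 and β = (1−μ)·9.8959 = 5.84.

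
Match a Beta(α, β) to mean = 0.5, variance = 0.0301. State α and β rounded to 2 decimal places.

By moment matching, α+β = μ(1−μ)/σ² − 1 = (0.5·0.5)/0.0301 − 1 = 8.3056 − 1 = 7.3056.
Since α/(α+β) = μ, α = 0.5·7.3056 = 3.65 and β = 0.5·7.3056 = 3.65.

α = 3.65, β = 3.65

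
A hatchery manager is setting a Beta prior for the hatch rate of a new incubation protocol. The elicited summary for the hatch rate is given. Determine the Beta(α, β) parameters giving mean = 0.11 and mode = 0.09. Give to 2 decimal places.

With s = α+β: μ = α/s and mode = (α−1)/(s−2). Eliminating α = μs,
μs − 1 = m(s−2) ⇒ s(μ−m) = 1−2m ⇒ s = 0.82/0.02 = 41.0000.
So α = μs = 4.51, β = (1−μ)s = 36.49.

α = 4.51, β = 36.49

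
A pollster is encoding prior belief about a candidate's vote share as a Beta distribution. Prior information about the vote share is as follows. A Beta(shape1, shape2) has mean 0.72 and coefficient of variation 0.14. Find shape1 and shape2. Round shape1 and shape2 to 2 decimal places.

Var = (CV·μ)² = (0.14×0.72)² = 0.010161.
shape1+shape2 = μ(1−μ)/Var − 1 = 0.2016/0.010161 − 1 = 18.8413.
Thus shape1 = 0.72·18.8413 = 13.57 and shape2 = 0.28·18.8413 = 5.28.

shape1 = 13.57, shape2 = 5.28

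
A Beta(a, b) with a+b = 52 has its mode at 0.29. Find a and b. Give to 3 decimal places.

For a,b>1 the mode is (a−1)/(a+b−2), so a = mode·(κ−2)+1 = 0.29×50+1 = 15.500.
And b = (1−mode)·(κ−2)+1 = 0.71×50+1 = 36.500.

a = 15.500, b = 36.500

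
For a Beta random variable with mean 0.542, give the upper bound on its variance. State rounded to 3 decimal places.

For fixed mean μ the Beta variance is μ(1−μ)/(α+β+1), increasing as α+β decreases.
Its least upper bound (not attained) is μ(1−μ) = 0.542·0.458 = 0.248.

0.248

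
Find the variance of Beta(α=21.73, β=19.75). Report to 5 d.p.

0.00587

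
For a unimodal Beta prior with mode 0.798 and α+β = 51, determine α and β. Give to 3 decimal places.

For α,β>1 the mode is (α−1)/(α+β−2), so α = mode·(κ−2)+1 = 0.798×49+1 = 40.102.
And β = (1−mode)·(κ−2)+1 = 0.202×49+1 = 10.898.

α = 40.102, β = 10.898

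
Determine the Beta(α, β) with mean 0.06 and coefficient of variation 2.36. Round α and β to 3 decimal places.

α = 0.109, β = 1.704

Var = (CV·μ)² = (2.36×0.06)² = 0.020051.
α+β = μ(1−μ)/Var − 1 = 0.0564/0.020051 − 1 = 1.8129.
Thus α = 0.06·1.8129 = 0.109 and β = 0.94·1.8129 = 1.704.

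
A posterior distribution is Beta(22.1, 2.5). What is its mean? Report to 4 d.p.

The Beta mean is α/(α+β) = 22.1/(22.1+2.5) = 0.8984.

0.8984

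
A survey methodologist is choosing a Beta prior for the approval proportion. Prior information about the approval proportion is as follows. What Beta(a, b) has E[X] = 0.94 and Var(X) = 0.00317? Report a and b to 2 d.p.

a = 15.78, b = 1.01

Let s = a+b. The Beta variance is μ(1−μ)/(s+1).
So s+1 = μ(1−μ)/σ² = (0.94×0.06)/0.00317 = 0.0564/0.00317 = 17.7918, giving s = 16.7918.
Then a = μs = 0.94×16.7918 = 15.78 and b = (1−μ)s = 0.06×16.7918 = 1.01.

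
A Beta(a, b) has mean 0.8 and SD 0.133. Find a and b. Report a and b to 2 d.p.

a = 6.44, b = 1.61

First σ² = 0.017689. Setting a = μn, b = (1−μ)n with n = a+b,
μ(1−μ)/(n+1) = 0.017689 ⇒ n+1 = 0.16/0.017689 = 9.0452 ⇒ n = 8.0452.
Hence a = 0.8×8.0452 = 6.44, b = 0.2×8.0452 = 1.61.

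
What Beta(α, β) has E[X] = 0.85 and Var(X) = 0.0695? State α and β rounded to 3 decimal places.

Write ν = α+β; then α = μν and Var = μ(1−μ)/(ν+1).
ν = μ(1−μ)/Var − 1 = 0.1275/0.0695 − 1 = 0.8345.
α = 0.85·0.8345 = 0.709, β = 0.15·0.8345 = 0.125.

α = 0.709, β = 0.125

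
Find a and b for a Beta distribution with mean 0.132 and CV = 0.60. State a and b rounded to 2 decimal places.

a = 2.28, b = 14.99

Var = (CV·μ)² = (0.60×0.132)² = 0.006273.
a+b = μ(1−μ)/Var − 1 = 0.114576/0.006273 − 1 = 17.2660.
Thus a = 0.132·17.2660 = 2.28 and b = 0.868·17.2660 = 14.99.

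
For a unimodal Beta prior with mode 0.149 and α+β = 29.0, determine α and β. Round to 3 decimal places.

Since the density peak of Beta(α,β) is at (α−1)/(α+β−2),
α = 1 + 0.149(29.0−2) = 5.023 and β = 29.0 − 5.023 = 23.977.

α = 5.023, β = 23.977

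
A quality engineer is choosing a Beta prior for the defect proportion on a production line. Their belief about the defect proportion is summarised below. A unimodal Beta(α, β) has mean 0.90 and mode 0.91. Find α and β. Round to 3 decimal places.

α = 73.800, β = 8.200

With s = α+β: μ = α/s and mode = (α−1)/(s−2). Eliminating α = μs,
μs − 1 = m(s−2) ⇒ s(μ−m) = 1−2m ⇒ s = -0.82/-0.01 = 82.0000.
So α = μs = 73.800, β = (1−μ)s = 8.200.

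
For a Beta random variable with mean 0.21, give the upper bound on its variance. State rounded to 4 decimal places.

0.1659

Var = μ(1−μ)/(α+β+1), which approaches μ(1−μ) as α+β → 0.
So the supremum is μ(1−μ) = 0.21×0.79 = 0.1659.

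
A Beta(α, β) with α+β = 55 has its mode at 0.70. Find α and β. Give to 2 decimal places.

α = 38.10, β = 16.90

Mode = (α−1)/(κ−2) with κ = α+β, so α−1 = 0.70·53 = 37.10.
α = 38.10; β = κ − α = 16.90.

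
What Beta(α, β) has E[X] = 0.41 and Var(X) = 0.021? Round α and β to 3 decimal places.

By moment matching, α+β = μ(1−μ)/σ² − 1 = (0.41·0.59)/0.021 − 1 = 11.5190 − 1 = 10.5190.
Since α/(α+β) = μ, α = 0.41·10.5190 = 4.313 and β = 0.59·10.5190 = 6.206.

α = 4.313, β = 6.206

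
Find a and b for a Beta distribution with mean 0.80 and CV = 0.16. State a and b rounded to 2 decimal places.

a = 7.01, b = 1.75

Var = (CV·μ)² = (0.16×0.80)² = 0.016384.
a+b = μ(1−μ)/Var − 1 = 0.1600/0.016384 − 1 = 8.7656.
Thus a = 0.80·8.7656 = 7.01 and b = 0.20·8.7656 = 1.75.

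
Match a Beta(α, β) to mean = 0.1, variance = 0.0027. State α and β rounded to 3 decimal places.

By moment matching, α+β = μ(1−μ)/σ² − 1 = (0.1·0.9)/0.0027 − 1 = 33.3333 − 1 = 32.3333.
Since α/(α+β) = μ, α = 0.1·32.3333 = 3.233 and β = 0.9·32.3333 = 29.100.

α = 3.233, β = 29.100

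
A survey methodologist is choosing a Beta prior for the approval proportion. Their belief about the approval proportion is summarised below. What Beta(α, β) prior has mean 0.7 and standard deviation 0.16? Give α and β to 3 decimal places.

α = 5.042, β = 2.161

σ² = 0.16² = 0.0256.
With s = α+β, Var = μ(1−μ)/(s+1), so s+1 = (0.7×0.3)/0.0256 = 8.2031 and s = 7.2031.
α = μs = 5.042, β = (1−μ)s = 2.161.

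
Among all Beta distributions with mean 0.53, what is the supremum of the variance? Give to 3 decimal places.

For fixed mean μ the Beta variance is μ(1−μ)/(α+β+1), increasing as α+β decreases.
Its least upper bound (not attained) is μ(1−μ) = 0.53·0.47 = 0.249.

0.249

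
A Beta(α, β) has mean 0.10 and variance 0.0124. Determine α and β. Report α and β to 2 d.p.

Write ν = α+β; then α = μν and Var = μ(1−μ)/(ν+1).
ν = μ(1−μ)/Var − 1 = 0.0900/0.0124 − 1 = 6.2581.
α = 0.10·6.2581 = 0.63, β = 0.90·6.2581 = 5.63.

α = 0.63, β = 5.63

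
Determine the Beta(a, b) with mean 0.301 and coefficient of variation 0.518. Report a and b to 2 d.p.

a = 2.30, b = 5.35

σ = CV·μ = 0.518×0.301 = 0.15592, so σ² = 0.024310.
s+1 = μ(1−μ)/σ² = 0.210399/0.024310 = 8.6547, so s = a+b = 7.6547.
a = μs = 2.30, b = (1−μ)s = 5.35.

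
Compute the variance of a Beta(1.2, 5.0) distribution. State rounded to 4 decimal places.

α+β = 6.2 and αβ = 6.00, so Var = αβ/[(α+β)²(α+β+1)] = 6.00/276.768 = 0.0217.

0.0217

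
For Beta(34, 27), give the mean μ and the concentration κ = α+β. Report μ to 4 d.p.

κ = α+β = 34+27 = 61; μ = α/κ = 34/61 = 0.5574.

μ = 0.5574, κ = 61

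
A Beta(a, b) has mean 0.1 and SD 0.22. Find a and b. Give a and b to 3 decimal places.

First σ² = 0.0484. Setting a = μn, b = (1−μ)n with n = a+b,
μ(1−μ)/(n+1) = 0.0484 ⇒ n+1 = 0.09/0.0484 = 1.8595 ⇒ n = 0.8595.
Hence a = 0.1×0.8595 = 0.086, b = 0.9×0.8595 = 0.774.

a = 0.086, b = 0.774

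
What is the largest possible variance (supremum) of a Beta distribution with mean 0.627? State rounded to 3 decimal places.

0.234

For fixed mean μ the Beta variance is μ(1−μ)/(α+β+1), increasing as α+β decreases.
Its least upper bound (not attained) is μ(1−μ) = 0.627·0.373 = 0.234.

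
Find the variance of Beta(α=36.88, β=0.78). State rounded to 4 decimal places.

Var = αβ/[(α+β)²(α+β+1)] = (36.88×0.78)/(37.66²×38.66) = 28.7664/54830.534696 = 0.0005.

0.0005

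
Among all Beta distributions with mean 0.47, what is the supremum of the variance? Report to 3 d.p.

0.249

Var = μ(1−μ)/(α+β+1), which approaches μ(1−μ) as α+β → 0.
So the supremum is μ(1−μ) = 0.47×0.53 = 0.249.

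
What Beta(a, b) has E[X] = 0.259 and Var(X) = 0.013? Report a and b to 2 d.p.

Write ν = a+b; then a = μν and Var = μ(1−μ)/(ν+1).
ν = μ(1−μ)/Var − 1 = 0.191919/0.013 − 1 = 13.7630.
a = 0.259·13.7630 = 3.56, b = 0.741·13.7630 = 10.20.

a = 3.56, b = 10.20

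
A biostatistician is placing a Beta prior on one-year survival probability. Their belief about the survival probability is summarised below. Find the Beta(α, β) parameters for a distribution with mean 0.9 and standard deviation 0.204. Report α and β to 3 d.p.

First σ² = 0.041616. Setting α = μn, β = (1−μ)n with n = α+β,
μ(1−μ)/(n+1) = 0.041616 ⇒ n+1 = 0.09/0.041616 = 2.1626 ⇒ n = 1.1626.
Hence α = 0.9×1.1626 = 1.046, β = 0.1×1.1626 = 0.116.

α = 1.046, β = 0.116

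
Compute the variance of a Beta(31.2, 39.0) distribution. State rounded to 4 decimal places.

α+β = 70.2 and αβ = 1216.80, so Var = αβ/[(α+β)²(α+β+1)] = 1216.80/350876.448 = 0.0035.

0.0035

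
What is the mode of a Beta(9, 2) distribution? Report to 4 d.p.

0.8889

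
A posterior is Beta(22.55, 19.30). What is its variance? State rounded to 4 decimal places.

0.0058

α+β = 41.85 and αβ = 435.2150, so Var = αβ/[(α+β)²(α+β+1)] = 435.2150/75048.454125 = 0.0058.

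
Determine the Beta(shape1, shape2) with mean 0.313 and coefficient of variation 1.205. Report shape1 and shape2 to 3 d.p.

Var = (CV·μ)² = (1.205×0.313)² = 0.142253.
shape1+shape2 = μ(1−μ)/Var − 1 = 0.215031/0.142253 − 1 = 0.5116.
Thus shape1 = 0.313·0.5116 = 0.160 and shape2 = 0.687·0.5116 = 0.351.

shape1 = 0.160, shape2 = 0.351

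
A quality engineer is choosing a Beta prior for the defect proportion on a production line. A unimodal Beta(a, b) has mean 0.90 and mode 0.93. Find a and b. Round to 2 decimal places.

a = 25.80, b = 2.87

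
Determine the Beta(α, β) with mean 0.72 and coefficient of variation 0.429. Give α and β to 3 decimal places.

Var = (CV·μ)² = (0.429×0.72)² = 0.095407.
α+β = μ(1−μ)/Var − 1 = 0.2016/0.095407 − 1 = 1.1131.
Thus α = 0.72·1.1131 = 0.801 and β = 0.28·1.1131 = 0.312.

α = 0.801, β = 0.312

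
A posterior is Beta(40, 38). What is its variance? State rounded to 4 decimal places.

0.0032

μ = 40/78 = 0.512821; Var = μ(1−μ)/(α+β+1) = 0.2498356/79 = 0.0032.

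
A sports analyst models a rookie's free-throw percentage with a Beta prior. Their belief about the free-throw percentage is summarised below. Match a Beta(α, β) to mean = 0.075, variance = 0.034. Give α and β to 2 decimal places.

α = 0.08, β = 0.96

Let s = α+β. The Beta variance is μ(1−μ)/(s+1).
So s+1 = μ(1−μ)/σ² = (0.075×0.925)/0.034 = 0.069375/0.034 = 2.0404, giving s = 1.0404.
Then α = μs = 0.075×1.0404 = 0.08 and β = (1−μ)s = 0.925×1.0404 = 0.96.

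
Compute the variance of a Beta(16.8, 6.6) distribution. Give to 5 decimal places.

Var = αβ/[(α+β)²(α+β+1)] = (16.8×6.6)/(23.4²×24.4) = 110.88/13360.464 = 0.00830.

0.00830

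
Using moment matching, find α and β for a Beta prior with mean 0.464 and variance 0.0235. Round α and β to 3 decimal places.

By moment matching, α+β = μ(1−μ)/σ² − 1 = (0.464·0.536)/0.0235 − 1 = 10.5831 − 1 = 9.5831.
Since α/(α+β) = μ, α = 0.464·9.5831 = 4.447 and β = 0.536·9.5831 = 5.137.

α = 4.447, β = 5.137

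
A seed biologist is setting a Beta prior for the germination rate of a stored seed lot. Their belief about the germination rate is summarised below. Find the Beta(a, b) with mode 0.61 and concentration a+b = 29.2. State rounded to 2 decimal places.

a = 17.59, b = 11.61

For a,b>1 the mode is (a−1)/(a+b−2), so a = mode·(κ−2)+1 = 0.61×27.2+1 = 17.59.
And b = (1−mode)·(κ−2)+1 = 0.39×27.2+1 = 11.61.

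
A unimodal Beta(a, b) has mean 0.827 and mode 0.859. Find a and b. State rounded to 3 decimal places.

a = 18.556, b = 3.882

Let s = a+b. Mean gives a = μs = 0.827s; mode gives (a−1)/(s−2) = 0.859.
Substituting: 0.827s − 1 = 0.859(s−2) = 0.859s − 1.718, so -0.032s = -0.718 and s = 22.4375.
Then a = 0.827×22.4375 = 18.556 and b = s−a = 3.882.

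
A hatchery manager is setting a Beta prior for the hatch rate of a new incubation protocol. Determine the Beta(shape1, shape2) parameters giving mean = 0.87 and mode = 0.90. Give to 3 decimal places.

shape1 = 23.200, shape2 = 3.467

With s = shape1+shape2: μ = shape1/s and mode = (shape1−1)/(s−2). Eliminating shape1 = μs,
μs − 1 = m(s−2) ⇒ s(μ−m) = 1−2m ⇒ s = -0.80/-0.03 = 26.6667.
So shape1 = μs = 23.200, shape2 = (1−μ)s = 3.467.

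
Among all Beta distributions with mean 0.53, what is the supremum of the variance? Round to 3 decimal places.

Var = μ(1−μ)/(α+β+1), which approaches μ(1−μ) as α+β → 0.
So the supremum is μ(1−μ) = 0.53×0.47 = 0.249.

0.249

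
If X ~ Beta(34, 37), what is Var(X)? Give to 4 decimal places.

0.0035

μ = 34/71 = 0.478873; Var = μ(1−μ)/(α+β+1) = 0.2495537/72 = 0.0035.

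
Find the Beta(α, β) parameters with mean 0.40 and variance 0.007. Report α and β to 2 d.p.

Write ν = α+β; then α = μν and Var = μ(1−μ)/(ν+1).
ν = μ(1−μ)/Var − 1 = 0.2400/0.007 − 1 = 33.2857.
α = 0.40·33.2857 = 13.31, β = 0.60·33.2857 = 19.97.

α = 13.31, β = 19.97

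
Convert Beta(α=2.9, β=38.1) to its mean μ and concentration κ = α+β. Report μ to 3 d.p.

κ = α+β = 2.9+38.1 = 41.0; μ = α/κ = 2.9/41.0 = 0.071.

μ = 0.071, κ = 41.0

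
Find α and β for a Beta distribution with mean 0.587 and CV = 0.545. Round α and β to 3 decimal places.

α = 0.803, β = 0.565

Var = (CV·μ)² = (0.545×0.587)² = 0.102346.
α+β = μ(1−μ)/Var − 1 = 0.242431/0.102346 − 1 = 1.3687.
Thus α = 0.587·1.3687 = 0.803 and β = 0.413·1.3687 = 0.565.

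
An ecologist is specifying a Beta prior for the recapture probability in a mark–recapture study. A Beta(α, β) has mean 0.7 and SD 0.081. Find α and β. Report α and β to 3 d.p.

First σ² = 0.006561. Setting α = μn, β = (1−μ)n with n = α+β,
μ(1−μ)/(n+1) = 0.006561 ⇒ n+1 = 0.21/0.006561 = 32.0073 ⇒ n = 31.0073.
Hence α = 0.7×31.0073 = 21.705, β = 0.3×31.0073 = 9.302.

α = 21.705, β = 9.302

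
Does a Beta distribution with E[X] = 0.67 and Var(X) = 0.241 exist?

No

A Beta with mean μ has variance μ(1−μ)/(α+β+1) < μ(1−μ).
Here μ(1−μ) = 0.67×0.33 = 0.2211, and 0.241 ≥ 0.2211.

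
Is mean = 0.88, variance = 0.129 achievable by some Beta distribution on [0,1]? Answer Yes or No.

No

A Beta with mean μ has variance μ(1−μ)/(α+β+1) < μ(1−μ).
Here μ(1−μ) = 0.88×0.12 = 0.1056, and 0.129 ≥ 0.1056.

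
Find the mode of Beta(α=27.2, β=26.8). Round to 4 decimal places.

0.5038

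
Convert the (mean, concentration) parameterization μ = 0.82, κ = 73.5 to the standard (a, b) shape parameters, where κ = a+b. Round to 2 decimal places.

a = 60.27, b = 13.23

a = μκ = 0.82×73.5 = 60.27 and b = (1−μ)κ = 0.18×73.5 = 13.23.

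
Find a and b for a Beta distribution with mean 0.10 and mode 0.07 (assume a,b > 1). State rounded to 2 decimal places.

a = 2.87, b = 25.80

With s = a+b: μ = a/s and mode = (a−1)/(s−2). Eliminating a = μs,
μs − 1 = m(s−2) ⇒ s(μ−m) = 1−2m ⇒ s = 0.86/0.03 = 28.6667.
So a = μs = 2.87, b = (1−μ)s = 25.80.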